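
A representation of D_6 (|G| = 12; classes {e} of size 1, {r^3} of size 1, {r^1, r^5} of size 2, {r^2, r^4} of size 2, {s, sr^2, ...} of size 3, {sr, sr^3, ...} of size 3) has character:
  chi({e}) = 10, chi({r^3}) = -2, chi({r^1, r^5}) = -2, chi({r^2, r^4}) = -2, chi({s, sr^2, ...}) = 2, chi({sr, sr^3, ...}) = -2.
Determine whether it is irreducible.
Not irreducible (reducible): <chi, chi> = 12 > 1.

Argument: <chi, chi> = (1/|G|) sum_C |C| * |chi(C)|^2 = (1/12)[1*|10|^2 + 1*|-2|^2 + 2*|-2|^2 + 2*|-2|^2 + 3*|2|^2 + 3*|-2|^2]
  = (1/12)[(100) + (4) + (8) + (8) + (12) + (12)] = 144/12 = 12.
A character is irreducible iff <chi, chi> = 1, so this representation is reducible.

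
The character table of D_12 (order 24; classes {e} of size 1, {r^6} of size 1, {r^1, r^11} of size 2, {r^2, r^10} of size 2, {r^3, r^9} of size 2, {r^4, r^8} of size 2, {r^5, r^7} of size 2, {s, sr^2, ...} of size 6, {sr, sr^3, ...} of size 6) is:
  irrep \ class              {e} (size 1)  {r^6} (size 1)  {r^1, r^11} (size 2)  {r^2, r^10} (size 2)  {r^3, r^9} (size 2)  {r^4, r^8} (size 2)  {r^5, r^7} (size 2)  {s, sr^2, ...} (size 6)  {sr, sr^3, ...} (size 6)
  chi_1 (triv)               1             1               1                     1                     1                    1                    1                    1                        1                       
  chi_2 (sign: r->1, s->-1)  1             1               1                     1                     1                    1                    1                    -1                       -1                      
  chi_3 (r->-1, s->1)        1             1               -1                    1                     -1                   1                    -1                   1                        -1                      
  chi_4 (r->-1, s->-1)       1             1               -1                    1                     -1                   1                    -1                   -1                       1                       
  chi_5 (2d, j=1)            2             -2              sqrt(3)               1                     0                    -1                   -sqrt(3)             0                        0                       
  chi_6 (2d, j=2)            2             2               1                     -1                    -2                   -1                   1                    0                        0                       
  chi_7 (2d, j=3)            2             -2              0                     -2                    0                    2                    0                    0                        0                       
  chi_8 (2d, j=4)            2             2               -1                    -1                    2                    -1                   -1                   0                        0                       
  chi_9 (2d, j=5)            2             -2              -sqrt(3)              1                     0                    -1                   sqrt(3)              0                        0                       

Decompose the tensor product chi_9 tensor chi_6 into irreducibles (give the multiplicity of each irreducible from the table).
chi_9 tensor chi_6 = chi_7 + chi_9 (all other irreducibles have multiplicity 0).

Details: The character of a tensor product is the pointwise product (chi_9 * chi_6)(C) = chi_9(C) * chi_6(C):
  {e}: (2)*(2), {r^6}: (-2)*(2), {r^1, r^11}: (-sqrt(3))*(1), {r^2, r^10}: (1)*(-1), {r^3, r^9}: (0)*(-2), {r^4, r^8}: (-1)*(-1), {r^5, r^7}: (sqrt(3))*(1), {s, sr^2, ...}: (0)*(0), {sr, sr^3, ...}: (0)*(0)
so (chi_9 * chi_6) takes values
  {e} -> 4, {r^6} -> -4, {r^1, r^11} -> -sqrt(3), {r^2, r^10} -> -1, {r^3, r^9} -> 0, {r^4, r^8} -> 1, {r^5, r^7} -> sqrt(3), {s, sr^2, ...} -> 0, {sr, sr^3, ...} -> 0.
Now take the inner product of this character with each irreducible chi from the table, <chi_9*chi_6, chi> = (1/24) sum_C |C| (chi_9*chi_6)(C) conj(chi(C)):
  <chi_9*chi_6, chi_1> = (1/24)[1*(4)*conj(1) + 1*(-4)*conj(1) + 2*(-sqrt(3))*conj(1) + 2*(-1)*conj(1) + 2*(0)*conj(1) + 2*(1)*conj(1) + 2*(sqrt(3))*conj(1) + 6*(0)*conj(1) + 6*(0)*conj(1)]
      = (1/24)[(4) + (-4) + (-2*sqrt(3)) + (-2) + (0) + (2) + (2*sqrt(3)) + (0) + (0)] = 0/24 = 0
  <chi_9*chi_6, chi_2> = (1/24)[1*(4)*conj(1) + 1*(-4)*conj(1) + 2*(-sqrt(3))*conj(1) + 2*(-1)*conj(1) + 2*(0)*conj(1) + 2*(1)*conj(1) + 2*(sqrt(3))*conj(1) + 6*(0)*conj(-1) + 6*(0)*conj(-1)]
      = (1/24)[(4) + (-4) + (-2*sqrt(3)) + (-2) + (0) + (2) + (2*sqrt(3)) + (0) + (0)] = 0/24 = 0
  <chi_9*chi_6, chi_3> = (1/24)[1*(4)*conj(1) + 1*(-4)*conj(1) + 2*(-sqrt(3))*conj(-1) + 2*(-1)*conj(1) + 2*(0)*conj(-1) + 2*(1)*conj(1) + 2*(sqrt(3))*conj(-1) + 6*(0)*conj(1) + 6*(0)*conj(-1)]
      = (1/24)[(4) + (-4) + (2*sqrt(3)) + (-2) + (0) + (2) + (-2*sqrt(3)) + (0) + (0)] = 0/24 = 0
  <chi_9*chi_6, chi_4> = (1/24)[1*(4)*conj(1) + 1*(-4)*conj(1) + 2*(-sqrt(3))*conj(-1) + 2*(-1)*conj(1) + 2*(0)*conj(-1) + 2*(1)*conj(1) + 2*(sqrt(3))*conj(-1) + 6*(0)*conj(-1) + 6*(0)*conj(1)]
      = (1/24)[(4) + (-4) + (2*sqrt(3)) + (-2) + (0) + (2) + (-2*sqrt(3)) + (0) + (0)] = 0/24 = 0
  <chi_9*chi_6, chi_5> = (1/24)[1*(4)*conj(2) + 1*(-4)*conj(-2) + 2*(-sqrt(3))*conj(sqrt(3)) + 2*(-1)*conj(1) + 2*(0)*conj(0) + 2*(1)*conj(-1) + 2*(sqrt(3))*conj(-sqrt(3)) + 6*(0)*conj(0) + 6*(0)*conj(0)]
      = (1/24)[(8) + (8) + (-6) + (-2) + (0) + (-2) + (-6) + (0) + (0)] = 0/24 = 0
  <chi_9*chi_6, chi_6> = (1/24)[1*(4)*conj(2) + 1*(-4)*conj(2) + 2*(-sqrt(3))*conj(1) + 2*(-1)*conj(-1) + 2*(0)*conj(-2) + 2*(1)*conj(-1) + 2*(sqrt(3))*conj(1) + 6*(0)*conj(0) + 6*(0)*conj(0)]
      = (1/24)[(8) + (-8) + (-2*sqrt(3)) + (2) + (0) + (-2) + (2*sqrt(3)) + (0) + (0)] = 0/24 = 0
  <chi_9*chi_6, chi_7> = (1/24)[1*(4)*conj(2) + 1*(-4)*conj(-2) + 2*(-sqrt(3))*conj(0) + 2*(-1)*conj(-2) + 2*(0)*conj(0) + 2*(1)*conj(2) + 2*(sqrt(3))*conj(0) + 6*(0)*conj(0) + 6*(0)*conj(0)]
      = (1/24)[(8) + (8) + (0) + (4) + (0) + (4) + (0) + (0) + (0)] = 24/24 = 1
  <chi_9*chi_6, chi_8> = (1/24)[1*(4)*conj(2) + 1*(-4)*conj(2) + 2*(-sqrt(3))*conj(-1) + 2*(-1)*conj(-1) + 2*(0)*conj(2) + 2*(1)*conj(-1) + 2*(sqrt(3))*conj(-1) + 6*(0)*conj(0) + 6*(0)*conj(0)]
      = (1/24)[(8) + (-8) + (2*sqrt(3)) + (2) + (0) + (-2) + (-2*sqrt(3)) + (0) + (0)] = 0/24 = 0
  <chi_9*chi_6, chi_9> = (1/24)[1*(4)*conj(2) + 1*(-4)*conj(-2) + 2*(-sqrt(3))*conj(-sqrt(3)) + 2*(-1)*conj(1) + 2*(0)*conj(0) + 2*(1)*conj(-1) + 2*(sqrt(3))*conj(sqrt(3)) + 6*(0)*conj(0) + 6*(0)*conj(0)]
      = (1/24)[(8) + (8) + (6) + (-2) + (0) + (-2) + (6) + (0) + (0)] = 24/24 = 1
Hence the multiplicities are chi_7: 1, chi_9: 1. Dimension check: dim(chi_9)*dim(chi_6) = 2*2 = 4 and sum (mult * dim) = 1*2 + 1*2 = 4.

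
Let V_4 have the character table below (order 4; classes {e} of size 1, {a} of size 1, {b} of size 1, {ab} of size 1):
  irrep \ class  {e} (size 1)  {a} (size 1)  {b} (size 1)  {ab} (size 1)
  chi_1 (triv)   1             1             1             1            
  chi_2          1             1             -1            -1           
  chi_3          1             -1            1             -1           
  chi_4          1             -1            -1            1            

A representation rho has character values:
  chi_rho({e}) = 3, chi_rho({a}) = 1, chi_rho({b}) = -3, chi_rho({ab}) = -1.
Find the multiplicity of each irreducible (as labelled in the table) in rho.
Multiplicities: chi_1: 0, chi_2: 2, chi_3: 0, chi_4: 1.

Derivation: Use <chi_rho, chi> = (1/|G|) sum_C |C| * chi_rho(C) * conj(chi(C)) with |G| = 4 for each irreducible chi in the table:
  <chi_rho, chi_1> = (1/4)[1*(3)*conj(1) + 1*(1)*conj(1) + 1*(-3)*conj(1) + 1*(-1)*conj(1)]
      = (1/4)[(3) + (1) + (-3) + (-1)] = 0/4 = 0
  <chi_rho, chi_2> = (1/4)[1*(3)*conj(1) + 1*(1)*conj(1) + 1*(-3)*conj(-1) + 1*(-1)*conj(-1)]
      = (1/4)[(3) + (1) + (3) + (1)] = 8/4 = 2
  <chi_rho, chi_3> = (1/4)[1*(3)*conj(1) + 1*(1)*conj(-1) + 1*(-3)*conj(1) + 1*(-1)*conj(-1)]
      = (1/4)[(3) + (-1) + (-3) + (1)] = 0/4 = 0
  <chi_rho, chi_4> = (1/4)[1*(3)*conj(1) + 1*(1)*conj(-1) + 1*(-3)*conj(-1) + 1*(-1)*conj(1)]
      = (1/4)[(3) + (-1) + (3) + (-1)] = 4/4 = 1
Dimension check: dim(rho) = sum (mult * dim) = 0*1 + 2*1 + 0*1 + 1*1 = 3 = chi_rho(e) = 3.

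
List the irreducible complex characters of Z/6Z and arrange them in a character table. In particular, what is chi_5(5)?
Character table of Z/6Z (irreps indexed chi_0,...,chi_5 with chi_k(m) = zeta_6^(k*m), zeta_6 = exp(2*pi*i/6)):
  irrep \ class  {0} (size 1)  {1} (size 1)    {2} (size 1)    {3} (size 1)  {4} (size 1)    {5} (size 1)  
  chi_0          1             1               1               1             1               1             
  chi_1          1             exp(I*pi/3)     exp(2*I*pi/3)   -1            exp(-2*I*pi/3)  exp(-I*pi/3)  
  chi_2          1             exp(2*I*pi/3)   exp(-2*I*pi/3)  1             exp(2*I*pi/3)   exp(-2*I*pi/3)
  chi_3          1             -1              1               -1            1               -1            
  chi_4          1             exp(-2*I*pi/3)  exp(2*I*pi/3)   1             exp(-2*I*pi/3)  exp(2*I*pi/3) 
  chi_5          1             exp(-I*pi/3)    exp(-2*I*pi/3)  -1            exp(2*I*pi/3)   exp(I*pi/3)   

Spot check: chi_5(5) = zeta_6^(5*5) = zeta_6^25 = exp(I*pi/3).

Derivation: Z/6Z is abelian, so all 6 irreducible complex representations are 1-dimensional. They are given by chi_k(m) = zeta_6^(k*m) for k = 0,...,5. Row orthogonality: sum_m chi_k(m) conj(chi_l(m)) = 6 * [k = l].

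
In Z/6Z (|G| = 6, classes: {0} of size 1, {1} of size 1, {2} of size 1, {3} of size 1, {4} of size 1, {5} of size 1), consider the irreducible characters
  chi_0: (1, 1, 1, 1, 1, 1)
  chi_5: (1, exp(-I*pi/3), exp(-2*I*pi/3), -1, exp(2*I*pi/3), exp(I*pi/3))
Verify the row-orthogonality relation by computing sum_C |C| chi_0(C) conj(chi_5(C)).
Sum = 0; so <chi_0, chi_5> = 0 (distinct irreducibles are orthogonal).

Justification: Compute term by term over conjugacy classes (|C| * chi_0(C) * conj(chi_5(C))):
  1*(1)*conj(1) + 1*(1)*conj(exp(-I*pi/3)) + 1*(1)*conj(exp(-2*I*pi/3)) + 1*(1)*conj(-1) + 1*(1)*conj(exp(2*I*pi/3)) + 1*(1)*conj(exp(I*pi/3))
  = (1) + (exp(I*pi/3)) + (exp(2*I*pi/3)) + (-1) + (exp(-2*I*pi/3)) + (exp(-I*pi/3))
  = 0.
(Exp terms are combined using exp(i*s)*conj(exp(i*t)) = exp(i*(s-t)), and sums of them are collapsed using the identity that for every m > 1 the m distinct m-th roots of unity sum to 0, e.g. 1 + exp(2*I*pi/3) + exp(-2*I*pi/3) = 0.)
Dividing by |G| = 6 gives 0/6 = 0, matching the row-orthogonality relation <chi_0, chi_5> = [chi_0 = chi_5].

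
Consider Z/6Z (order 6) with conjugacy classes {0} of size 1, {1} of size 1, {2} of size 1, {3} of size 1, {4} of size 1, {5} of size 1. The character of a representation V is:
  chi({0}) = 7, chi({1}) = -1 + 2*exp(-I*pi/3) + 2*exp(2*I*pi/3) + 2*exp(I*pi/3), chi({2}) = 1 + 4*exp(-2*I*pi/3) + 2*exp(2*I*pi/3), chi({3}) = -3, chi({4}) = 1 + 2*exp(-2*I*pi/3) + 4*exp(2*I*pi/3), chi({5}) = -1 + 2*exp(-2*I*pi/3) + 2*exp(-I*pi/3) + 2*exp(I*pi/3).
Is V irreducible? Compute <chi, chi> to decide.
Not irreducible (reducible): <chi, chi> = 13 > 1.

Explanation: <chi, chi> = (1/|G|) sum_C |C| * |chi(C)|^2 = (1/6)[1*|7|^2 + 1*|-1 + 2*exp(-I*pi/3) + 2*exp(2*I*pi/3) + 2*exp(I*pi/3)|^2 + 1*|1 + 4*exp(-2*I*pi/3) + 2*exp(2*I*pi/3)|^2 + 1*|-3|^2 + 1*|1 + 2*exp(-2*I*pi/3) + 4*exp(2*I*pi/3)|^2 + 1*|-1 + 2*exp(-2*I*pi/3) + 2*exp(-I*pi/3) + 2*exp(I*pi/3)|^2]
  = (1/6)[(49) + (3) + (7) + (9) + (7) + (3)] = 78/6 = 13.
(Exp terms are combined using exp(i*s)*conj(exp(i*t)) = exp(i*(s-t)), and sums of them are collapsed using the identity that for every m > 1 the m distinct m-th roots of unity sum to 0, e.g. 1 + exp(2*I*pi/3) + exp(-2*I*pi/3) = 0.)
A character is irreducible iff <chi, chi> = 1, so this representation is reducible.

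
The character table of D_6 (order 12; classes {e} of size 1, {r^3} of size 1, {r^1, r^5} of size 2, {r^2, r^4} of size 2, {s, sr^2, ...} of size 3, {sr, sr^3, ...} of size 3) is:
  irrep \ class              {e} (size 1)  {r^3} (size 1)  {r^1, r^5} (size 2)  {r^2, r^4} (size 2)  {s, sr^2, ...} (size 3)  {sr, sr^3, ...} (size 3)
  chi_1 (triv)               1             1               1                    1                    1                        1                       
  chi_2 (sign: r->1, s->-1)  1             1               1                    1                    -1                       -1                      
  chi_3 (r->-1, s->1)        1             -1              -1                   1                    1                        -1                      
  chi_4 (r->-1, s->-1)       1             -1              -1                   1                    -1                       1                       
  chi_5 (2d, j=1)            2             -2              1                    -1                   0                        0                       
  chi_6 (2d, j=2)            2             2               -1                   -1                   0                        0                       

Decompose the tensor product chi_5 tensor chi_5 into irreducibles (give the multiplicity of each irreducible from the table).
chi_5 tensor chi_5 = chi_1 + chi_2 + chi_6 (all other irreducibles have multiplicity 0).

Derivation: The character of a tensor product is the pointwise product (chi_5 * chi_5)(C) = chi_5(C) * chi_5(C):
  {e}: (2)*(2), {r^3}: (-2)*(-2), {r^1, r^5}: (1)*(1), {r^2, r^4}: (-1)*(-1), {s, sr^2, ...}: (0)*(0), {sr, sr^3, ...}: (0)*(0)
so (chi_5 * chi_5) takes values
  {e} -> 4, {r^3} -> 4, {r^1, r^5} -> 1, {r^2, r^4} -> 1, {s, sr^2, ...} -> 0, {sr, sr^3, ...} -> 0.
Now take the inner product of this character with each irreducible chi from the table, <chi_5*chi_5, chi> = (1/12) sum_C |C| (chi_5*chi_5)(C) conj(chi(C)):
  <chi_5*chi_5, chi_1> = (1/12)[1*(4)*conj(1) + 1*(4)*conj(1) + 2*(1)*conj(1) + 2*(1)*conj(1) + 3*(0)*conj(1) + 3*(0)*conj(1)]
      = (1/12)[(4) + (4) + (2) + (2) + (0) + (0)] = 12/12 = 1
  <chi_5*chi_5, chi_2> = (1/12)[1*(4)*conj(1) + 1*(4)*conj(1) + 2*(1)*conj(1) + 2*(1)*conj(1) + 3*(0)*conj(-1) + 3*(0)*conj(-1)]
      = (1/12)[(4) + (4) + (2) + (2) + (0) + (0)] = 12/12 = 1
  <chi_5*chi_5, chi_3> = (1/12)[1*(4)*conj(1) + 1*(4)*conj(-1) + 2*(1)*conj(-1) + 2*(1)*conj(1) + 3*(0)*conj(1) + 3*(0)*conj(-1)]
      = (1/12)[(4) + (-4) + (-2) + (2) + (0) + (0)] = 0/12 = 0
  <chi_5*chi_5, chi_4> = (1/12)[1*(4)*conj(1) + 1*(4)*conj(-1) + 2*(1)*conj(-1) + 2*(1)*conj(1) + 3*(0)*conj(-1) + 3*(0)*conj(1)]
      = (1/12)[(4) + (-4) + (-2) + (2) + (0) + (0)] = 0/12 = 0
  <chi_5*chi_5, chi_5> = (1/12)[1*(4)*conj(2) + 1*(4)*conj(-2) + 2*(1)*conj(1) + 2*(1)*conj(-1) + 3*(0)*conj(0) + 3*(0)*conj(0)]
      = (1/12)[(8) + (-8) + (2) + (-2) + (0) + (0)] = 0/12 = 0
  <chi_5*chi_5, chi_6> = (1/12)[1*(4)*conj(2) + 1*(4)*conj(2) + 2*(1)*conj(-1) + 2*(1)*conj(-1) + 3*(0)*conj(0) + 3*(0)*conj(0)]
      = (1/12)[(8) + (8) + (-2) + (-2) + (0) + (0)] = 12/12 = 1
Hence the multiplicities are chi_1: 1, chi_2: 1, chi_6: 1. Dimension check: dim(chi_5)*dim(chi_5) = 2*2 = 4 and sum (mult * dim) = 1*1 + 1*1 + 1*2 = 4.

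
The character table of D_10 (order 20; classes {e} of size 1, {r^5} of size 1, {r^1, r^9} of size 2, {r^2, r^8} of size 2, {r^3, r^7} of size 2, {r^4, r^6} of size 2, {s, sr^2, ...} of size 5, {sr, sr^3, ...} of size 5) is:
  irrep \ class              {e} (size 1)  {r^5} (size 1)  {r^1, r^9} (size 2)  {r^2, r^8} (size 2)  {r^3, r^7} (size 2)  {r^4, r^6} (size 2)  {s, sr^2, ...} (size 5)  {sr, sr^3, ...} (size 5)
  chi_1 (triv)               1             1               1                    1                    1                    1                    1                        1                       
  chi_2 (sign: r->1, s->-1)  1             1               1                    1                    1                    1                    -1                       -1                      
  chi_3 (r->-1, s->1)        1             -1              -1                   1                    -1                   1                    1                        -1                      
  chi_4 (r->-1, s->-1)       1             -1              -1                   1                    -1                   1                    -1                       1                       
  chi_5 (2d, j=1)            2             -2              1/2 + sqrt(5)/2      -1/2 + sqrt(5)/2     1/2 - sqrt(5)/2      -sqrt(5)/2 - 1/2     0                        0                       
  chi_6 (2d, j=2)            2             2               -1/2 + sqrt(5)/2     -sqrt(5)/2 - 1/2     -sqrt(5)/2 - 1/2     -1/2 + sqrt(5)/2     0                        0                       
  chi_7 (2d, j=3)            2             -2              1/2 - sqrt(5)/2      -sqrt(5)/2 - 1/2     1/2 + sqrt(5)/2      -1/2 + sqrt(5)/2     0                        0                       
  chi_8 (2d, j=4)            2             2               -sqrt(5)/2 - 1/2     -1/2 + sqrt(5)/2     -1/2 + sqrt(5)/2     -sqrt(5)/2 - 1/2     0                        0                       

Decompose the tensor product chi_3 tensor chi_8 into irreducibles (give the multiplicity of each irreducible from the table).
chi_3 tensor chi_8 = chi_5 (all other irreducibles have multiplicity 0).

Argument: The character of a tensor product is the pointwise product (chi_3 * chi_8)(C) = chi_3(C) * chi_8(C):
  {e}: (1)*(2), {r^5}: (-1)*(2), {r^1, r^9}: (-1)*(-sqrt(5)/2 - 1/2), {r^2, r^8}: (1)*(-1/2 + sqrt(5)/2), {r^3, r^7}: (-1)*(-1/2 + sqrt(5)/2), {r^4, r^6}: (1)*(-sqrt(5)/2 - 1/2), {s, sr^2, ...}: (1)*(0), {sr, sr^3, ...}: (-1)*(0)
so (chi_3 * chi_8) takes values
  {e} -> 2, {r^5} -> -2, {r^1, r^9} -> 1/2 + sqrt(5)/2, {r^2, r^8} -> -1/2 + sqrt(5)/2, {r^3, r^7} -> 1/2 - sqrt(5)/2, {r^4, r^6} -> -sqrt(5)/2 - 1/2, {s, sr^2, ...} -> 0, {sr, sr^3, ...} -> 0.
Now take the inner product of this character with each irreducible chi from the table, <chi_3*chi_8, chi> = (1/20) sum_C |C| (chi_3*chi_8)(C) conj(chi(C)):
  <chi_3*chi_8, chi_1> = (1/20)[1*(2)*conj(1) + 1*(-2)*conj(1) + 2*(1/2 + sqrt(5)/2)*conj(1) + 2*(-1/2 + sqrt(5)/2)*conj(1) + 2*(1/2 - sqrt(5)/2)*conj(1) + 2*(-sqrt(5)/2 - 1/2)*conj(1) + 5*(0)*conj(1) + 5*(0)*conj(1)]
      = (1/20)[(2) + (-2) + (1 + sqrt(5)) + (-1 + sqrt(5)) + (1 - sqrt(5)) + (-sqrt(5) - 1) + (0) + (0)] = 0/20 = 0
  <chi_3*chi_8, chi_2> = (1/20)[1*(2)*conj(1) + 1*(-2)*conj(1) + 2*(1/2 + sqrt(5)/2)*conj(1) + 2*(-1/2 + sqrt(5)/2)*conj(1) + 2*(1/2 - sqrt(5)/2)*conj(1) + 2*(-sqrt(5)/2 - 1/2)*conj(1) + 5*(0)*conj(-1) + 5*(0)*conj(-1)]
      = (1/20)[(2) + (-2) + (1 + sqrt(5)) + (-1 + sqrt(5)) + (1 - sqrt(5)) + (-sqrt(5) - 1) + (0) + (0)] = 0/20 = 0
  <chi_3*chi_8, chi_3> = (1/20)[1*(2)*conj(1) + 1*(-2)*conj(-1) + 2*(1/2 + sqrt(5)/2)*conj(-1) + 2*(-1/2 + sqrt(5)/2)*conj(1) + 2*(1/2 - sqrt(5)/2)*conj(-1) + 2*(-sqrt(5)/2 - 1/2)*conj(1) + 5*(0)*conj(1) + 5*(0)*conj(-1)]
      = (1/20)[(2) + (2) + (-sqrt(5) - 1) + (-1 + sqrt(5)) + (-1 + sqrt(5)) + (-sqrt(5) - 1) + (0) + (0)] = 0/20 = 0
  <chi_3*chi_8, chi_4> = (1/20)[1*(2)*conj(1) + 1*(-2)*conj(-1) + 2*(1/2 + sqrt(5)/2)*conj(-1) + 2*(-1/2 + sqrt(5)/2)*conj(1) + 2*(1/2 - sqrt(5)/2)*conj(-1) + 2*(-sqrt(5)/2 - 1/2)*conj(1) + 5*(0)*conj(-1) + 5*(0)*conj(1)]
      = (1/20)[(2) + (2) + (-sqrt(5) - 1) + (-1 + sqrt(5)) + (-1 + sqrt(5)) + (-sqrt(5) - 1) + (0) + (0)] = 0/20 = 0
  <chi_3*chi_8, chi_5> = (1/20)[1*(2)*conj(2) + 1*(-2)*conj(-2) + 2*(1/2 + sqrt(5)/2)*conj(1/2 + sqrt(5)/2) + 2*(-1/2 + sqrt(5)/2)*conj(-1/2 + sqrt(5)/2) + 2*(1/2 - sqrt(5)/2)*conj(1/2 - sqrt(5)/2) + 2*(-sqrt(5)/2 - 1/2)*conj(-sqrt(5)/2 - 1/2) + 5*(0)*conj(0) + 5*(0)*conj(0)]
      = (1/20)[(4) + (4) + (sqrt(5) + 3) + (3 - sqrt(5)) + (3 - sqrt(5)) + (sqrt(5) + 3) + (0) + (0)] = 20/20 = 1
  <chi_3*chi_8, chi_6> = (1/20)[1*(2)*conj(2) + 1*(-2)*conj(2) + 2*(1/2 + sqrt(5)/2)*conj(-1/2 + sqrt(5)/2) + 2*(-1/2 + sqrt(5)/2)*conj(-sqrt(5)/2 - 1/2) + 2*(1/2 - sqrt(5)/2)*conj(-sqrt(5)/2 - 1/2) + 2*(-sqrt(5)/2 - 1/2)*conj(-1/2 + sqrt(5)/2) + 5*(0)*conj(0) + 5*(0)*conj(0)]
      = (1/20)[(4) + (-4) + (2) + (-2) + (2) + (-2) + (0) + (0)] = 0/20 = 0
  <chi_3*chi_8, chi_7> = (1/20)[1*(2)*conj(2) + 1*(-2)*conj(-2) + 2*(1/2 + sqrt(5)/2)*conj(1/2 - sqrt(5)/2) + 2*(-1/2 + sqrt(5)/2)*conj(-sqrt(5)/2 - 1/2) + 2*(1/2 - sqrt(5)/2)*conj(1/2 + sqrt(5)/2) + 2*(-sqrt(5)/2 - 1/2)*conj(-1/2 + sqrt(5)/2) + 5*(0)*conj(0) + 5*(0)*conj(0)]
      = (1/20)[(4) + (4) + (-2) + (-2) + (-2) + (-2) + (0) + (0)] = 0/20 = 0
  <chi_3*chi_8, chi_8> = (1/20)[1*(2)*conj(2) + 1*(-2)*conj(2) + 2*(1/2 + sqrt(5)/2)*conj(-sqrt(5)/2 - 1/2) + 2*(-1/2 + sqrt(5)/2)*conj(-1/2 + sqrt(5)/2) + 2*(1/2 - sqrt(5)/2)*conj(-1/2 + sqrt(5)/2) + 2*(-sqrt(5)/2 - 1/2)*conj(-sqrt(5)/2 - 1/2) + 5*(0)*conj(0) + 5*(0)*conj(0)]
      = (1/20)[(4) + (-4) + (-3 - sqrt(5)) + (3 - sqrt(5)) + (-3 + sqrt(5)) + (sqrt(5) + 3) + (0) + (0)] = 0/20 = 0
Hence the multiplicities are chi_5: 1. Dimension check: dim(chi_3)*dim(chi_8) = 1*2 = 2 and sum (mult * dim) = 1*2 = 2.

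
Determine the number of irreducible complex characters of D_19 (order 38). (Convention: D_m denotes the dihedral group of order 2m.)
11

Justification: The number of irreducible complex representations of a finite group equals its number of conjugacy classes. D_19 has 11 conjugacy classes ((n+3)/2 for n odd), so D_19 (order 38) has exactly 11 irreducible complex representations.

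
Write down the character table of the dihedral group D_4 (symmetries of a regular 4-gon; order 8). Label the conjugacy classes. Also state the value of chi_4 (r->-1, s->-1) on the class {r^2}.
Conjugacy classes: {e} of size 1, {r^2} of size 1, {r^1, r^3} of size 2, {s, sr^2, ...} of size 2, {sr, sr^3, ...} of size 2.
Character table:
  irrep \ class              {e} (size 1)  {r^2} (size 1)  {r^1, r^3} (size 2)  {s, sr^2, ...} (size 2)  {sr, sr^3, ...} (size 2)
  chi_1 (triv)               1             1               1                    1                        1                       
  chi_2 (sign: r->1, s->-1)  1             1               1                    -1                       -1                      
  chi_3 (r->-1, s->1)        1             1               -1                   1                        -1                      
  chi_4 (r->-1, s->-1)       1             1               -1                   -1                       1                       
  chi_5 (2d, j=1)            2             -2              0                    0                        0                       

Spot check: chi_4 (r->-1, s->-1) on {r^2} = 1.

Justification: D_4 has order 2*4 = 8 with 5 conjugacy classes, hence 5 irreducibles. Sum of squared dims 1 + 1 + 1 + 1 + 4 = 8 = |G|. Linear characters come from the abelianisation; the 2-dimensional irreps have character r^k -> 2*cos(2*pi*j*k/4), reflections -> 0.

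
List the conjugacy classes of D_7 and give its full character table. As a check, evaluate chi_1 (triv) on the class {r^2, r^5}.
Conjugacy classes: {e} of size 1, {r^1, r^6} of size 2, {r^2, r^5} of size 2, {r^3, r^4} of size 2, {s, sr, ..., sr^6} of size 7.
Character table:
  irrep \ class              {e} (size 1)  {r^1, r^6} (size 2)  {r^2, r^5} (size 2)  {r^3, r^4} (size 2)  {s, sr, ..., sr^6} (size 7)
  chi_1 (triv)               1             1                    1                    1                    1                          
  chi_2 (sign: r->1, s->-1)  1             1                    1                    1                    -1                         
  chi_3 (2d, j=1)            2             2*cos(2*pi/7)        -2*cos(3*pi/7)       -2*cos(pi/7)         0                          
  chi_4 (2d, j=2)            2             -2*cos(3*pi/7)       -2*cos(pi/7)         2*cos(2*pi/7)        0                          
  chi_5 (2d, j=3)            2             -2*cos(pi/7)         2*cos(2*pi/7)        -2*cos(3*pi/7)       0                          

Spot check: chi_1 (triv) on {r^2, r^5} = 1.

Proof sketch: D_7 has order 2*7 = 14 with 5 conjugacy classes, hence 5 irreducibles. Sum of squared dims 1 + 1 + 4 + 4 + 4 = 14 = |G|. Linear characters come from the abelianisation; the 2-dimensional irreps have character r^k -> 2*cos(2*pi*j*k/7), reflections -> 0.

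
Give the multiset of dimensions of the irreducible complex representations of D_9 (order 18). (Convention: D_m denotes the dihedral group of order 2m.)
Dimensions: 1, 1, 2, 2, 2, 2

Argument: There are 6 irreducibles (= number of conjugacy classes). Their dimensions d_i satisfy sum d_i^2 = |G| = 18: 1 + 1 + 4 + 4 + 4 + 4 = 18.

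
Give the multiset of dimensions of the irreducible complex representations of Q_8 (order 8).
Dimensions: 1, 1, 1, 1, 2

Working: There are 5 irreducibles (= number of conjugacy classes). Their dimensions d_i satisfy sum d_i^2 = |G| = 8: 1 + 1 + 1 + 1 + 4 = 8.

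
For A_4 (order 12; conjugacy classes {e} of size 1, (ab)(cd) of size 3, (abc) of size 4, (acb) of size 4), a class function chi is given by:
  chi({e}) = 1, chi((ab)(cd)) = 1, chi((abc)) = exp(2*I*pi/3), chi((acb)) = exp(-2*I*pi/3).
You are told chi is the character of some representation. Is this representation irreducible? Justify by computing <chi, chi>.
Irreducible: <chi, chi> = 1.

Working: <chi, chi> = (1/|G|) sum_C |C| * |chi(C)|^2 = (1/12)[1*|1|^2 + 3*|1|^2 + 4*|exp(2*I*pi/3)|^2 + 4*|exp(-2*I*pi/3)|^2]
  = (1/12)[(1) + (3) + (4) + (4)] = 12/12 = 1.
(Exp terms are combined using exp(i*s)*conj(exp(i*t)) = exp(i*(s-t)), and sums of them are collapsed using the identity that for every m > 1 the m distinct m-th roots of unity sum to 0, e.g. 1 + exp(2*I*pi/3) + exp(-2*I*pi/3) = 0.)
A character is irreducible iff <chi, chi> = 1, so this representation is irreducible.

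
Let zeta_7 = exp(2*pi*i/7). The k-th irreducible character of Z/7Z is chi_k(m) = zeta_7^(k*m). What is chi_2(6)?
chi_2(6) = zeta_7^12 = exp(-4*I*pi/7)

Details: chi_2(6) = zeta_7^(2*6) = zeta_7^12. Since zeta_7^7 = 1, this equals zeta_7^5 = exp(2*pi*i*5/7) = exp(-4*I*pi/7).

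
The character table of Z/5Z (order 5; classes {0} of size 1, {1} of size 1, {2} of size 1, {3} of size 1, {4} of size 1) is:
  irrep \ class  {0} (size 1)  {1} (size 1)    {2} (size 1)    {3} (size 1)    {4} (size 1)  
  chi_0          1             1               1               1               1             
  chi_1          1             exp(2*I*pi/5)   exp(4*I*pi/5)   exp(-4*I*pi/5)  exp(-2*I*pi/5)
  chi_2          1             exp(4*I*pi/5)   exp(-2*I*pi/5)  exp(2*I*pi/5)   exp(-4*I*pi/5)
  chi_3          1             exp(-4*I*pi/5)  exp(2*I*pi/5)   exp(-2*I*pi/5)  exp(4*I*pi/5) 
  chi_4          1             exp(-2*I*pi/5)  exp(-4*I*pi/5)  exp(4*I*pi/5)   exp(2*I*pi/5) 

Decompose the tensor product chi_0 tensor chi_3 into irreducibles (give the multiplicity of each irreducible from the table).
chi_0 tensor chi_3 = chi_3 (all other irreducibles have multiplicity 0).

Explanation: The character of a tensor product is the pointwise product (chi_0 * chi_3)(C) = chi_0(C) * chi_3(C):
  {0}: (1)*(1), {1}: (1)*(exp(-4*I*pi/5)), {2}: (1)*(exp(2*I*pi/5)), {3}: (1)*(exp(-2*I*pi/5)), {4}: (1)*(exp(4*I*pi/5))
so (chi_0 * chi_3) takes values
  {0} -> 1, {1} -> exp(-4*I*pi/5), {2} -> exp(2*I*pi/5), {3} -> exp(-2*I*pi/5), {4} -> exp(4*I*pi/5).
Now take the inner product of this character with each irreducible chi from the table, <chi_0*chi_3, chi> = (1/5) sum_C |C| (chi_0*chi_3)(C) conj(chi(C)):
  <chi_0*chi_3, chi_0> = (1/5)[1*(1)*conj(1) + 1*(exp(-4*I*pi/5))*conj(1) + 1*(exp(2*I*pi/5))*conj(1) + 1*(exp(-2*I*pi/5))*conj(1) + 1*(exp(4*I*pi/5))*conj(1)]
      = (1/5)[(1) + (exp(-4*I*pi/5)) + (exp(2*I*pi/5)) + (exp(-2*I*pi/5)) + (exp(4*I*pi/5))] = 0/5 = 0
  <chi_0*chi_3, chi_1> = (1/5)[1*(1)*conj(1) + 1*(exp(-4*I*pi/5))*conj(exp(2*I*pi/5)) + 1*(exp(2*I*pi/5))*conj(exp(4*I*pi/5)) + 1*(exp(-2*I*pi/5))*conj(exp(-4*I*pi/5)) + 1*(exp(4*I*pi/5))*conj(exp(-2*I*pi/5))]
      = (1/5)[(1) + (exp(4*I*pi/5)) + (exp(-2*I*pi/5)) + (exp(2*I*pi/5)) + (exp(-4*I*pi/5))] = 0/5 = 0
  <chi_0*chi_3, chi_2> = (1/5)[1*(1)*conj(1) + 1*(exp(-4*I*pi/5))*conj(exp(4*I*pi/5)) + 1*(exp(2*I*pi/5))*conj(exp(-2*I*pi/5)) + 1*(exp(-2*I*pi/5))*conj(exp(2*I*pi/5)) + 1*(exp(4*I*pi/5))*conj(exp(-4*I*pi/5))]
      = (1/5)[(1) + (exp(2*I*pi/5)) + (exp(4*I*pi/5)) + (exp(-4*I*pi/5)) + (exp(-2*I*pi/5))] = 0/5 = 0
  <chi_0*chi_3, chi_3> = (1/5)[1*(1)*conj(1) + 1*(exp(-4*I*pi/5))*conj(exp(-4*I*pi/5)) + 1*(exp(2*I*pi/5))*conj(exp(2*I*pi/5)) + 1*(exp(-2*I*pi/5))*conj(exp(-2*I*pi/5)) + 1*(exp(4*I*pi/5))*conj(exp(4*I*pi/5))]
      = (1/5)[(1) + (1) + (1) + (1) + (1)] = 5/5 = 1
  <chi_0*chi_3, chi_4> = (1/5)[1*(1)*conj(1) + 1*(exp(-4*I*pi/5))*conj(exp(-2*I*pi/5)) + 1*(exp(2*I*pi/5))*conj(exp(-4*I*pi/5)) + 1*(exp(-2*I*pi/5))*conj(exp(4*I*pi/5)) + 1*(exp(4*I*pi/5))*conj(exp(2*I*pi/5))]
      = (1/5)[(1) + (exp(-2*I*pi/5)) + (exp(-4*I*pi/5)) + (exp(4*I*pi/5)) + (exp(2*I*pi/5))] = 0/5 = 0
(Exp terms are combined using exp(i*s)*conj(exp(i*t)) = exp(i*(s-t)), and sums of them are collapsed using the identity that for every m > 1 the m distinct m-th roots of unity sum to 0, e.g. 1 + exp(2*I*pi/3) + exp(-2*I*pi/3) = 0.)
Hence the multiplicities are chi_3: 1. Dimension check: dim(chi_0)*dim(chi_3) = 1*1 = 1 and sum (mult * dim) = 1*1 = 1.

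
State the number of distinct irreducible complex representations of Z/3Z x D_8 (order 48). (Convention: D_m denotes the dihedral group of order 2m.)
21

Why: The number of irreducible complex representations of a finite group equals its number of conjugacy classes. For a direct product, #classes(G x H) = #classes(G) * #classes(H). Z/3Z has 3 classes (abelian), D_8 has 7 classes, so 3 * 7 = 21, so Z/3Z x D_8 (order 48) has exactly 21 irreducible complex representations.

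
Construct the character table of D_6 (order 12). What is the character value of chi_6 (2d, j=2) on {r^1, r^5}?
Conjugacy classes: {e} of size 1, {r^3} of size 1, {r^1, r^5} of size 2, {r^2, r^4} of size 2, {s, sr^2, ...} of size 3, {sr, sr^3, ...} of size 3.
Character table:
  irrep \ class              {e} (size 1)  {r^3} (size 1)  {r^1, r^5} (size 2)  {r^2, r^4} (size 2)  {s, sr^2, ...} (size 3)  {sr, sr^3, ...} (size 3)
  chi_1 (triv)               1             1               1                    1                    1                        1                       
  chi_2 (sign: r->1, s->-1)  1             1               1                    1                    -1                       -1                      
  chi_3 (r->-1, s->1)        1             -1              -1                   1                    1                        -1                      
  chi_4 (r->-1, s->-1)       1             -1              -1                   1                    -1                       1                       
  chi_5 (2d, j=1)            2             -2              1                    -1                   0                        0                       
  chi_6 (2d, j=2)            2             2               -1                   -1                   0                        0                       

Spot check: chi_6 (2d, j=2) on {r^1, r^5} = -1.

Explanation: D_6 has order 2*6 = 12 with 6 conjugacy classes, hence 6 irreducibles. Sum of squared dims 1 + 1 + 1 + 1 + 4 + 4 = 12 = |G|. Linear characters come from the abelianisation; the 2-dimensional irreps have character r^k -> 2*cos(2*pi*j*k/6), reflections -> 0.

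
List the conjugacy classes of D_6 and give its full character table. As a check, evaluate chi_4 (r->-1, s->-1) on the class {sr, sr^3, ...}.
Conjugacy classes: {e} of size 1, {r^3} of size 1, {r^1, r^5} of size 2, {r^2, r^4} of size 2, {s, sr^2, ...} of size 3, {sr, sr^3, ...} of size 3.
Character table:
  irrep \ class              {e} (size 1)  {r^3} (size 1)  {r^1, r^5} (size 2)  {r^2, r^4} (size 2)  {s, sr^2, ...} (size 3)  {sr, sr^3, ...} (size 3)
  chi_1 (triv)               1             1               1                    1                    1                        1                       
  chi_2 (sign: r->1, s->-1)  1             1               1                    1                    -1                       -1                      
  chi_3 (r->-1, s->1)        1             -1              -1                   1                    1                        -1                      
  chi_4 (r->-1, s->-1)       1             -1              -1                   1                    -1                       1                       
  chi_5 (2d, j=1)            2             -2              1                    -1                   0                        0                       
  chi_6 (2d, j=2)            2             2               -1                   -1                   0                        0                       

Spot check: chi_4 (r->-1, s->-1) on {sr, sr^3, ...} = 1.

Explanation: D_6 has order 2*6 = 12 with 6 conjugacy classes, hence 6 irreducibles. Sum of squared dims 1 + 1 + 1 + 1 + 4 + 4 = 12 = |G|. Linear characters come from the abelianisation; the 2-dimensional irreps have character r^k -> 2*cos(2*pi*j*k/6), reflections -> 0.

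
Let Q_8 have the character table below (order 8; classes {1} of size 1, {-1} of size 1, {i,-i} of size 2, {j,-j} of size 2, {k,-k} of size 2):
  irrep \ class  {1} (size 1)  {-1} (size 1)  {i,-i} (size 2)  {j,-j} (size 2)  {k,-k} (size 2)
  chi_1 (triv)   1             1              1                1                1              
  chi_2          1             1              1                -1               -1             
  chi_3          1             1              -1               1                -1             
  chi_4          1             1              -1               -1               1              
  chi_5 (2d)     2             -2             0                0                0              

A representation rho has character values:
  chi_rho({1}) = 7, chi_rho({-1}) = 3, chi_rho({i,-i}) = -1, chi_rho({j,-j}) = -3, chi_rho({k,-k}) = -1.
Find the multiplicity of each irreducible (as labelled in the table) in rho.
Multiplicities: chi_1: 0, chi_2: 2, chi_3: 1, chi_4: 2, chi_5: 1.

Derivation: Use <chi_rho, chi> = (1/|G|) sum_C |C| * chi_rho(C) * conj(chi(C)) with |G| = 8 for each irreducible chi in the table:
  <chi_rho, chi_1> = (1/8)[1*(7)*conj(1) + 1*(3)*conj(1) + 2*(-1)*conj(1) + 2*(-3)*conj(1) + 2*(-1)*conj(1)]
      = (1/8)[(7) + (3) + (-2) + (-6) + (-2)] = 0/8 = 0
  <chi_rho, chi_2> = (1/8)[1*(7)*conj(1) + 1*(3)*conj(1) + 2*(-1)*conj(1) + 2*(-3)*conj(-1) + 2*(-1)*conj(-1)]
      = (1/8)[(7) + (3) + (-2) + (6) + (2)] = 16/8 = 2
  <chi_rho, chi_3> = (1/8)[1*(7)*conj(1) + 1*(3)*conj(1) + 2*(-1)*conj(-1) + 2*(-3)*conj(1) + 2*(-1)*conj(-1)]
      = (1/8)[(7) + (3) + (2) + (-6) + (2)] = 8/8 = 1
  <chi_rho, chi_4> = (1/8)[1*(7)*conj(1) + 1*(3)*conj(1) + 2*(-1)*conj(-1) + 2*(-3)*conj(-1) + 2*(-1)*conj(1)]
      = (1/8)[(7) + (3) + (2) + (6) + (-2)] = 16/8 = 2
  <chi_rho, chi_5> = (1/8)[1*(7)*conj(2) + 1*(3)*conj(-2) + 2*(-1)*conj(0) + 2*(-3)*conj(0) + 2*(-1)*conj(0)]
      = (1/8)[(14) + (-6) + (0) + (0) + (0)] = 8/8 = 1
Dimension check: dim(rho) = sum (mult * dim) = 0*1 + 2*1 + 1*1 + 2*1 + 1*2 = 7 = chi_rho(e) = 7.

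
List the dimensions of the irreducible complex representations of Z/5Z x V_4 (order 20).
Dimensions: 1, 1, 1, 1, 1, 1, 1, 1, 1, 1, 1, 1, 1, 1, 1, 1, 1, 1, 1, 1

There are 20 irreducibles (= number of conjugacy classes). Their dimensions d_i satisfy sum d_i^2 = |G| = 20: 1 + 1 + 1 + 1 + 1 + 1 + 1 + 1 + 1 + 1 + 1 + 1 + 1 + 1 + 1 + 1 + 1 + 1 + 1 + 1 = 20. (For the product with Z/5Z: each of the 5 1-dim characters of Z/5Z tensors with each irrep of V_4, giving 5 copies of each V_4-dimension.)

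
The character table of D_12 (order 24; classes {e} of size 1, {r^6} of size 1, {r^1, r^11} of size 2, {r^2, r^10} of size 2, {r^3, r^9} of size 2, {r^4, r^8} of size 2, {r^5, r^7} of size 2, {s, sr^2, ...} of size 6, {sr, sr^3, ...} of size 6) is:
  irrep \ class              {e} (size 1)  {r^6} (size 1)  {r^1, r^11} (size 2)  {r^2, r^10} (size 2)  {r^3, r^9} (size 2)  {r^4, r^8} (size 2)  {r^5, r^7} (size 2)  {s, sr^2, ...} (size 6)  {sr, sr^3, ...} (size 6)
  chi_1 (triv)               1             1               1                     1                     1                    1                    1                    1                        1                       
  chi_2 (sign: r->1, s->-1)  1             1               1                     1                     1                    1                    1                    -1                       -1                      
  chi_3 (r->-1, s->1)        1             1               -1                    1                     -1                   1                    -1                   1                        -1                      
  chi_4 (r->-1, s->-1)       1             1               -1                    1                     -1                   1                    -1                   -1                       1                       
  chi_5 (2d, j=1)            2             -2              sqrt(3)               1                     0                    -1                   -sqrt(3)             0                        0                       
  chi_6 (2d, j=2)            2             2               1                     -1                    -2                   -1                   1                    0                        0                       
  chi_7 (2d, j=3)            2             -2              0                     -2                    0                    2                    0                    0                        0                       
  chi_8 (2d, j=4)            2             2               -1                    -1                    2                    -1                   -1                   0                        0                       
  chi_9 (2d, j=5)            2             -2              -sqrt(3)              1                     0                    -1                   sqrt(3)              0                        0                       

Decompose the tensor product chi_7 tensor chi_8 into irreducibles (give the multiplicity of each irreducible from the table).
chi_7 tensor chi_8 = chi_5 + chi_9 (all other irreducibles have multiplicity 0).

Proof sketch: The character of a tensor product is the pointwise product (chi_7 * chi_8)(C) = chi_7(C) * chi_8(C):
  {e}: (2)*(2), {r^6}: (-2)*(2), {r^1, r^11}: (0)*(-1), {r^2, r^10}: (-2)*(-1), {r^3, r^9}: (0)*(2), {r^4, r^8}: (2)*(-1), {r^5, r^7}: (0)*(-1), {s, sr^2, ...}: (0)*(0), {sr, sr^3, ...}: (0)*(0)
so (chi_7 * chi_8) takes values
  {e} -> 4, {r^6} -> -4, {r^1, r^11} -> 0, {r^2, r^10} -> 2, {r^3, r^9} -> 0, {r^4, r^8} -> -2, {r^5, r^7} -> 0, {s, sr^2, ...} -> 0, {sr, sr^3, ...} -> 0.
Now take the inner product of this character with each irreducible chi from the table, <chi_7*chi_8, chi> = (1/24) sum_C |C| (chi_7*chi_8)(C) conj(chi(C)):
  <chi_7*chi_8, chi_1> = (1/24)[1*(4)*conj(1) + 1*(-4)*conj(1) + 2*(0)*conj(1) + 2*(2)*conj(1) + 2*(0)*conj(1) + 2*(-2)*conj(1) + 2*(0)*conj(1) + 6*(0)*conj(1) + 6*(0)*conj(1)]
      = (1/24)[(4) + (-4) + (0) + (4) + (0) + (-4) + (0) + (0) + (0)] = 0/24 = 0
  <chi_7*chi_8, chi_2> = (1/24)[1*(4)*conj(1) + 1*(-4)*conj(1) + 2*(0)*conj(1) + 2*(2)*conj(1) + 2*(0)*conj(1) + 2*(-2)*conj(1) + 2*(0)*conj(1) + 6*(0)*conj(-1) + 6*(0)*conj(-1)]
      = (1/24)[(4) + (-4) + (0) + (4) + (0) + (-4) + (0) + (0) + (0)] = 0/24 = 0
  <chi_7*chi_8, chi_3> = (1/24)[1*(4)*conj(1) + 1*(-4)*conj(1) + 2*(0)*conj(-1) + 2*(2)*conj(1) + 2*(0)*conj(-1) + 2*(-2)*conj(1) + 2*(0)*conj(-1) + 6*(0)*conj(1) + 6*(0)*conj(-1)]
      = (1/24)[(4) + (-4) + (0) + (4) + (0) + (-4) + (0) + (0) + (0)] = 0/24 = 0
  <chi_7*chi_8, chi_4> = (1/24)[1*(4)*conj(1) + 1*(-4)*conj(1) + 2*(0)*conj(-1) + 2*(2)*conj(1) + 2*(0)*conj(-1) + 2*(-2)*conj(1) + 2*(0)*conj(-1) + 6*(0)*conj(-1) + 6*(0)*conj(1)]
      = (1/24)[(4) + (-4) + (0) + (4) + (0) + (-4) + (0) + (0) + (0)] = 0/24 = 0
  <chi_7*chi_8, chi_5> = (1/24)[1*(4)*conj(2) + 1*(-4)*conj(-2) + 2*(0)*conj(sqrt(3)) + 2*(2)*conj(1) + 2*(0)*conj(0) + 2*(-2)*conj(-1) + 2*(0)*conj(-sqrt(3)) + 6*(0)*conj(0) + 6*(0)*conj(0)]
      = (1/24)[(8) + (8) + (0) + (4) + (0) + (4) + (0) + (0) + (0)] = 24/24 = 1
  <chi_7*chi_8, chi_6> = (1/24)[1*(4)*conj(2) + 1*(-4)*conj(2) + 2*(0)*conj(1) + 2*(2)*conj(-1) + 2*(0)*conj(-2) + 2*(-2)*conj(-1) + 2*(0)*conj(1) + 6*(0)*conj(0) + 6*(0)*conj(0)]
      = (1/24)[(8) + (-8) + (0) + (-4) + (0) + (4) + (0) + (0) + (0)] = 0/24 = 0
  <chi_7*chi_8, chi_7> = (1/24)[1*(4)*conj(2) + 1*(-4)*conj(-2) + 2*(0)*conj(0) + 2*(2)*conj(-2) + 2*(0)*conj(0) + 2*(-2)*conj(2) + 2*(0)*conj(0) + 6*(0)*conj(0) + 6*(0)*conj(0)]
      = (1/24)[(8) + (8) + (0) + (-8) + (0) + (-8) + (0) + (0) + (0)] = 0/24 = 0
  <chi_7*chi_8, chi_8> = (1/24)[1*(4)*conj(2) + 1*(-4)*conj(2) + 2*(0)*conj(-1) + 2*(2)*conj(-1) + 2*(0)*conj(2) + 2*(-2)*conj(-1) + 2*(0)*conj(-1) + 6*(0)*conj(0) + 6*(0)*conj(0)]
      = (1/24)[(8) + (-8) + (0) + (-4) + (0) + (4) + (0) + (0) + (0)] = 0/24 = 0
  <chi_7*chi_8, chi_9> = (1/24)[1*(4)*conj(2) + 1*(-4)*conj(-2) + 2*(0)*conj(-sqrt(3)) + 2*(2)*conj(1) + 2*(0)*conj(0) + 2*(-2)*conj(-1) + 2*(0)*conj(sqrt(3)) + 6*(0)*conj(0) + 6*(0)*conj(0)]
      = (1/24)[(8) + (8) + (0) + (4) + (0) + (4) + (0) + (0) + (0)] = 24/24 = 1
Hence the multiplicities are chi_5: 1, chi_9: 1. Dimension check: dim(chi_7)*dim(chi_8) = 2*2 = 4 and sum (mult * dim) = 1*2 + 1*2 = 4.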